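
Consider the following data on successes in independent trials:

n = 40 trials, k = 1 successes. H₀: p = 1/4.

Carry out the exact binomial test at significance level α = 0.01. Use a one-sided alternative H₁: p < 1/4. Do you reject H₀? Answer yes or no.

Exact binomial: n=40, k=1, p₀=1/4=0.2500
P(X≤1) from Σ C(n,i)·p₀^i·(1−p₀)^(n−i)
p-value (one-sided, H₁ less) = 0.00014
At α=0.01: p < α → reject H₀

reject H₀: yes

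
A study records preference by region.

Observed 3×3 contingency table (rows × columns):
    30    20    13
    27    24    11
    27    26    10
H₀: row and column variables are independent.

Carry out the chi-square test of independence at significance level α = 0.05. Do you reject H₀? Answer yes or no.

Row totals [63, 62, 63], col totals [84, 70, 34], n=188
χ² = (30−28.15)²/28.15 + (20−23.46)²/23.46 + (13−11.39)²/11.39 + (27−27.70)²/27.70 + (24−23.09)²/23.09 + (11−11.21)²/11.21 + (27−28.15)²/28.15 + (26−23.46)²/23.46 + (10−11.39)²/11.39 = 1.4088
df = 4
p-value (upper-tail) = 0.84266
At α=0.05: p ≥ α → fail to reject H₀

reject H₀: no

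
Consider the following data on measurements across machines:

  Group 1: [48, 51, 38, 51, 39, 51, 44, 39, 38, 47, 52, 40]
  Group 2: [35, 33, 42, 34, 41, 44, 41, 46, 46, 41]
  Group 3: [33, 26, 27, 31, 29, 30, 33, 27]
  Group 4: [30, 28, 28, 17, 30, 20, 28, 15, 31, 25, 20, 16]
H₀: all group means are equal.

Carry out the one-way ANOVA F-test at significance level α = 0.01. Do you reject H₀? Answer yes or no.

reject H₀: yes

Group means [44.83, 40.30, 29.50, 24.00], grand mean 34.881
SSB = Σnᵢ(x̄ᵢ−x̄)² = 3134.638; SSW = ΣΣ(x−x̄ᵢ)² = 1017.767
MSB = 3134.638/3 = 1044.8794; MSW = 1017.767/38 = 26.7833
F = MSB/MSW = 39.0123
df = (3, 38)
p-value (upper-tail) = 0.00000
At α=0.01: p < α → reject H₀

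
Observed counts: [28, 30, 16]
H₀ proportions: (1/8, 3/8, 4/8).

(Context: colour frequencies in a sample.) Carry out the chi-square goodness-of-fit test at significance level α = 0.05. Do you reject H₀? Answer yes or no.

reject H₀: yes

n = 74; E_i = n·p_i = [9.25, 27.75, 37.00]
χ² = (28−9.25)²/9.25 + (30−27.75)²/27.75 + (16−37.00)²/37.00 = 50.1081
df = 2
p-value (upper-tail) = 0.00000
At α=0.05: p < α → reject H₀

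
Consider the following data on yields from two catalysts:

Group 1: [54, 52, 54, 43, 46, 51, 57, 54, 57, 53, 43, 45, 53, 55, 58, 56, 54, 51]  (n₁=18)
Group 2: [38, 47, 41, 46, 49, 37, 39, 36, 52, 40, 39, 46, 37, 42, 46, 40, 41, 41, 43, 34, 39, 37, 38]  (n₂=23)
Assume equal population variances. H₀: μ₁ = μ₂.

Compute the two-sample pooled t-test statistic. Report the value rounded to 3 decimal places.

x̄₁=52.000, s₁=4.715, n₁=18
x̄₂=41.217, s₂=4.542, n₂=23
s_p² = [17·4.715² + 22·4.542²]/39 = 21.3311
SE = √(s_p²·(1/18+1/23)) = 1.4534
t = (52.000−41.217)/1.4534 = 7.4187
df = 39

test statistic = 7.419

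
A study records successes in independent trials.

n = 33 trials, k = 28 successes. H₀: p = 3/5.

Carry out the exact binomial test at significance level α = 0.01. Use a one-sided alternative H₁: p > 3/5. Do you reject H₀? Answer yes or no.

Exact binomial: n=33, k=28, p₀=3/5=0.6000
P(X≥28) from Σ C(n,i)·p₀^i·(1−p₀)^(n−i)
p-value (one-sided, H₁ greater) = 0.00197
At α=0.01: p < α → reject H₀

reject H₀: yes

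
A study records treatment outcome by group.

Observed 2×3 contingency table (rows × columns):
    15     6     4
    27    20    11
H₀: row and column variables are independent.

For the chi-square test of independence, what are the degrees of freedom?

df = (r−1)(c−1) = (2−1)·(3−1) = 2

degrees of freedom = 2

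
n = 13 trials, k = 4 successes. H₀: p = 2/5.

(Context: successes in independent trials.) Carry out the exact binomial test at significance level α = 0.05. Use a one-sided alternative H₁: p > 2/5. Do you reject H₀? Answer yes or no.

reject H₀: no

Exact binomial: n=13, k=4, p₀=2/5=0.4000
P(X≥4) from Σ C(n,i)·p₀^i·(1−p₀)^(n−i)
p-value (one-sided, H₁ greater) = 0.83142
At α=0.05: p ≥ α → fail to reject H₀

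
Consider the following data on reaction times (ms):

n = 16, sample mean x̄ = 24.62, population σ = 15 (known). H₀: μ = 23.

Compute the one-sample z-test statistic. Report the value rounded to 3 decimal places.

SE = σ/√n = 15/√16 = 3.7500
z = (x̄−μ₀)/SE = (24.62−23)/3.7500 = 0.4320

test statistic = 0.432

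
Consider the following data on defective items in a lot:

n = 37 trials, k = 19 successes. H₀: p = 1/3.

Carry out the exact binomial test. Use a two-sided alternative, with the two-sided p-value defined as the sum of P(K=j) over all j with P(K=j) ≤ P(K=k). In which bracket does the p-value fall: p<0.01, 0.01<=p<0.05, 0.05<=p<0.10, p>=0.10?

Exact binomial: n=37, k=19, p₀=1/3=0.3333
P(X=j) = C(n,j)·p₀^j·(1−p₀)^(n−j); p = Σ P(X=j) over j with P(X=j) ≤ P(X=19)
p-value (two-sided) = 0.02355
→ bracket: 0.01<=p<0.05

p-value bracket: 0.01<=p<0.05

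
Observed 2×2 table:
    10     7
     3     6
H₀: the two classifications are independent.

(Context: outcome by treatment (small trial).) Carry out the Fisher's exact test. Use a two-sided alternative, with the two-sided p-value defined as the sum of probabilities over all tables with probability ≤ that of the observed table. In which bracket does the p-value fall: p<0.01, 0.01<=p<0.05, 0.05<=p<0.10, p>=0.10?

Margins: r₁=17, r₂=9, c₁=13, c₂=13, n=26
p_obs = C(17,10)·C(9,3)/C(26,13); sum pmf over tables with pmf ≤ p_obs
p-value (two-sided) = 0.41098
→ bracket: p>=0.10

p-value bracket: p>=0.10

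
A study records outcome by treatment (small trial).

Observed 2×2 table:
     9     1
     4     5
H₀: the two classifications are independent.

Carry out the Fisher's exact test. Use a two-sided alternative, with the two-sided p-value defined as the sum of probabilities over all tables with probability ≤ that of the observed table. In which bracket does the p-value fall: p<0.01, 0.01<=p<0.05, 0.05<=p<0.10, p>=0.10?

p-value bracket: 0.05<=p<0.10

Margins: r₁=10, r₂=9, c₁=13, c₂=6, n=19
p_obs = C(10,9)·C(9,4)/C(19,13); sum pmf over tables with pmf ≤ p_obs
p-value (two-sided) = 0.05728
→ bracket: 0.05<=p<0.10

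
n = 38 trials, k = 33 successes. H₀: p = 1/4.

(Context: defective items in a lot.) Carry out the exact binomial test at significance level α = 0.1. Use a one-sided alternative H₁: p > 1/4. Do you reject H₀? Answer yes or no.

reject H₀: yes

Exact binomial: n=38, k=33, p₀=1/4=0.2500
P(X≥33) from Σ C(n,i)·p₀^i·(1−p₀)^(n−i)
p-value (one-sided, H₁ greater) = 0.00000
At α=0.1: p < α → reject H₀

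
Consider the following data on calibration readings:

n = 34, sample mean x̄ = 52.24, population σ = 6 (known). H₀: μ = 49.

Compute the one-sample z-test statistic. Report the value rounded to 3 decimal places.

test statistic = 3.149

SE = σ/√n = 6/√34 = 1.0290
z = (x̄−μ₀)/SE = (52.24−49)/1.0290 = 3.1487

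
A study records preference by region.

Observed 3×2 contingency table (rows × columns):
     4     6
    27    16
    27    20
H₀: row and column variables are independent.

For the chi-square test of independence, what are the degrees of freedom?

degrees of freedom = 2

df = (r−1)(c−1) = (3−1)·(2−1) = 2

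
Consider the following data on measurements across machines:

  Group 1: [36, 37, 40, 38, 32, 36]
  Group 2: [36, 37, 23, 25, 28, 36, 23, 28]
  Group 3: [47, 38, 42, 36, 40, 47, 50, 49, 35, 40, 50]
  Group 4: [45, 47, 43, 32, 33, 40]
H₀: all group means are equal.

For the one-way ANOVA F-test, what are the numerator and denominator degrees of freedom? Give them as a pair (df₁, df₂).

k = 4 groups, N = 31 total
df = (k−1, N−k) = (4−1, 31−4) = (3, 27)

degrees of freedom = [3, 27]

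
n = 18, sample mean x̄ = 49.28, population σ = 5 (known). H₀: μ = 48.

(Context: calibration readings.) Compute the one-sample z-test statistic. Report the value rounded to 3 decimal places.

SE = σ/√n = 5/√18 = 1.1785
z = (x̄−μ₀)/SE = (49.28−48)/1.1785 = 1.0861

test statistic = 1.086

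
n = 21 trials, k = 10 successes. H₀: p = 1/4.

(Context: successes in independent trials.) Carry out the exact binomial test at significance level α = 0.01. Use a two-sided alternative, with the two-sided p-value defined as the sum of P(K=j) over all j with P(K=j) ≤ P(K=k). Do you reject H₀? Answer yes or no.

reject H₀: no

Exact binomial: n=21, k=10, p₀=1/4=0.2500
P(X=j) = C(n,j)·p₀^j·(1−p₀)^(n−j); p = Σ P(X=j) over j with P(X=j) ≤ P(X=10)
p-value (two-sided) = 0.02301
At α=0.01: p ≥ α → fail to reject H₀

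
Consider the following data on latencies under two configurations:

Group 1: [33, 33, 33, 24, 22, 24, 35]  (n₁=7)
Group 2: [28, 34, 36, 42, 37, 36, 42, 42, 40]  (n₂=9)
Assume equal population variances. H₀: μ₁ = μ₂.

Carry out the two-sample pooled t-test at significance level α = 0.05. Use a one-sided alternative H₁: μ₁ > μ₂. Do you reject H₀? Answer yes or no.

reject H₀: no

x̄₁=29.143, s₁=5.521, n₁=7
x̄₂=37.444, s₂=4.667, n₂=9
s_p² = [6·5.521² + 8·4.667²]/14 = 25.5057
SE = √(s_p²·(1/7+1/9)) = 2.5451
t = (29.143−37.444)/2.5451 = -3.2618
df = 14
p-value (one-sided, H₁ greater) = 0.99716
At α=0.05: p ≥ α → fail to reject H₀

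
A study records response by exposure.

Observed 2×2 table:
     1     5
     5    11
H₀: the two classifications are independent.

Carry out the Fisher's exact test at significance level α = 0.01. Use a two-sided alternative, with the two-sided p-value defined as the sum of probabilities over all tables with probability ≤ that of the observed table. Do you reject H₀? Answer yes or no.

reject H₀: no

Margins: r₁=6, r₂=16, c₁=6, c₂=16, n=22
p_obs = C(6,1)·C(16,5)/C(22,6); sum pmf over tables with pmf ≤ p_obs
p-value (two-sided) = 0.63411
At α=0.01: p ≥ α → fail to reject H₀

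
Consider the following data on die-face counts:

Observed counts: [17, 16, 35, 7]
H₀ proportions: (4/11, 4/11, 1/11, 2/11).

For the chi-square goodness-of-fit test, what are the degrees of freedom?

degrees of freedom = 3

df = k − 1 = 4 − 1 = 3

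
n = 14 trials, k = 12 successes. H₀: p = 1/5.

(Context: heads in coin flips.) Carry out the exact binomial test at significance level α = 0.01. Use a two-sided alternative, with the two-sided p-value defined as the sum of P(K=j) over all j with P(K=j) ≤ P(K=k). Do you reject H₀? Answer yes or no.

reject H₀: yes

Exact binomial: n=14, k=12, p₀=1/5=0.2000
P(X=j) = C(n,j)·p₀^j·(1−p₀)^(n−j); p = Σ P(X=j) over j with P(X=j) ≤ P(X=12)
p-value (two-sided) = 0.00000
At α=0.01: p < α → reject H₀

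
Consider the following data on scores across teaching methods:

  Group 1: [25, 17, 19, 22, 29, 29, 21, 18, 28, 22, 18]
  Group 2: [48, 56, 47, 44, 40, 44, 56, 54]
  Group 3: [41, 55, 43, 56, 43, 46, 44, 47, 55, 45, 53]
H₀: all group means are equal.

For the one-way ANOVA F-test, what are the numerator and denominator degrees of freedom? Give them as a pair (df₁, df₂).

k = 3 groups, N = 30 total
df = (k−1, N−k) = (3−1, 30−3) = (2, 27)

degrees of freedom = [2, 27]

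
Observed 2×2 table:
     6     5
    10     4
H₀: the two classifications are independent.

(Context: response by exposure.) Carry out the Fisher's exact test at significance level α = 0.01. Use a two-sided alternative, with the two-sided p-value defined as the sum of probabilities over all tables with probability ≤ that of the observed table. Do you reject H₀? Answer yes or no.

reject H₀: no

Margins: r₁=11, r₂=14, c₁=16, c₂=9, n=25
p_obs = C(11,6)·C(14,10)/C(25,16); sum pmf over tables with pmf ≤ p_obs
p-value (two-sided) = 0.43408
At α=0.01: p ≥ α → fail to reject H₀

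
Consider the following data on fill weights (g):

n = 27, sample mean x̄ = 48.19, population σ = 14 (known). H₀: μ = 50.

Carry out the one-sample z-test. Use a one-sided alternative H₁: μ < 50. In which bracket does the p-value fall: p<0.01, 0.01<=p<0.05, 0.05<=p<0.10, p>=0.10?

SE = σ/√n = 14/√27 = 2.6943
z = (x̄−μ₀)/SE = (48.19−50)/2.6943 = -0.6718
p-value (one-sided, H₁ less) = 0.25086
→ bracket: p>=0.10

p-value bracket: p>=0.10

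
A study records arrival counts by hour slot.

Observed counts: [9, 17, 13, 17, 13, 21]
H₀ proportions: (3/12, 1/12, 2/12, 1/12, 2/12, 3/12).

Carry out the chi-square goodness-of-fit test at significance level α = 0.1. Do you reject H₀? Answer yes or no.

n = 90; E_i = n·p_i = [22.50, 7.50, 15.00, 7.50, 15.00, 22.50]
χ² = (9−22.50)²/22.50 + (17−7.50)²/7.50 + (13−15.00)²/15.00 + (17−7.50)²/7.50 + (13−15.00)²/15.00 + (21−22.50)²/22.50 = 32.8000
df = 5
p-value (upper-tail) = 0.00000
At α=0.1: p < α → reject H₀

reject H₀: yes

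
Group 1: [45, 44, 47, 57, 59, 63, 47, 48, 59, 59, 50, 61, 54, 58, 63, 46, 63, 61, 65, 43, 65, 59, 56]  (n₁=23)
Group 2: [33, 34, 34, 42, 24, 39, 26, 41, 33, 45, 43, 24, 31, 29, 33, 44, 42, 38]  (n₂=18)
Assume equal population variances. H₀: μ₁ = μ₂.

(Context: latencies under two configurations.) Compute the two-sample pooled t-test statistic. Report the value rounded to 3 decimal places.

test statistic = 8.930

x̄₁=55.304, s₁=7.351, n₁=23
x̄₂=35.278, s₂=6.824, n₂=18
s_p² = [22·7.351² + 17·6.824²]/39 = 50.7816
SE = √(s_p²·(1/23+1/18)) = 2.2426
t = (55.304−35.278)/2.2426 = 8.9302
df = 39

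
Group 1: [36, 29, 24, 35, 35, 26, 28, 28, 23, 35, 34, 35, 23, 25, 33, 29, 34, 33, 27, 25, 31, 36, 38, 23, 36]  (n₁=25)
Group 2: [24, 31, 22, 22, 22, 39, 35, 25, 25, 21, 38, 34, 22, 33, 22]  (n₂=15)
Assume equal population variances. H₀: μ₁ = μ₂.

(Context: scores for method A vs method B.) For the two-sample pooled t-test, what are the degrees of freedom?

degrees of freedom = 38

df = n₁ + n₂ − 2 = 25 + 15 − 2 = 38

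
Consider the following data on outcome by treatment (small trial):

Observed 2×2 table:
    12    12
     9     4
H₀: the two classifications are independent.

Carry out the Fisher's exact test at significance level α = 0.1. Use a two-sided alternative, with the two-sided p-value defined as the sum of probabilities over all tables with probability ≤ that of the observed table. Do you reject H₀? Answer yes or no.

Margins: r₁=24, r₂=13, c₁=21, c₂=16, n=37
p_obs = C(24,12)·C(13,9)/C(37,21); sum pmf over tables with pmf ≤ p_obs
p-value (two-sided) = 0.31486
At α=0.1: p ≥ α → fail to reject H₀

reject H₀: no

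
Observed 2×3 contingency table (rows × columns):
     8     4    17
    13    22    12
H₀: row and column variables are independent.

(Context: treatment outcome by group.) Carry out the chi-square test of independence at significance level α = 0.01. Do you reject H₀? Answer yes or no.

reject H₀: yes

Row totals [29, 47], col totals [21, 26, 29], n=76
χ² = (8−8.01)²/8.01 + (4−9.92)²/9.92 + (17−11.07)²/11.07 + (13−12.99)²/12.99 + (22−16.08)²/16.08 + (12−17.93)²/17.93 = 10.8601
df = 2
p-value (upper-tail) = 0.00438
At α=0.01: p < α → reject H₀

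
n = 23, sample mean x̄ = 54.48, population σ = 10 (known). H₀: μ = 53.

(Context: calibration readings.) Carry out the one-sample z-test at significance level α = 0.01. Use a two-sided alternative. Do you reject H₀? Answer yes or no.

reject H₀: no

SE = σ/√n = 10/√23 = 2.0851
z = (x̄−μ₀)/SE = (54.48−53)/2.0851 = 0.7098
p-value (two-sided) = 0.47784
At α=0.01: p ≥ α → fail to reject H₀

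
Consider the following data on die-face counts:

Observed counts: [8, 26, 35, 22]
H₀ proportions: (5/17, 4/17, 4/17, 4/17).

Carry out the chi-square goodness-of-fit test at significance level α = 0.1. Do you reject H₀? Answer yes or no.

reject H₀: yes

n = 91; E_i = n·p_i = [26.76, 21.41, 21.41, 21.41]
χ² = (8−26.76)²/26.76 + (26−21.41)²/21.41 + (35−21.41)²/21.41 + (22−21.41)²/21.41 = 22.7786
df = 3
p-value (upper-tail) = 0.00004
At α=0.1: p < α → reject H₀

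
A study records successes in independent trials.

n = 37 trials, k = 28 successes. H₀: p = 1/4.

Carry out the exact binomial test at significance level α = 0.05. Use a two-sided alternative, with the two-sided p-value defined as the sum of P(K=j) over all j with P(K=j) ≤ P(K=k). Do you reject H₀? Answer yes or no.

Exact binomial: n=37, k=28, p₀=1/4=0.2500
P(X=j) = C(n,j)·p₀^j·(1−p₀)^(n−j); p = Σ P(X=j) over j with P(X=j) ≤ P(X=28)
p-value (two-sided) = 0.00000
At α=0.05: p < α → reject H₀

reject H₀: yes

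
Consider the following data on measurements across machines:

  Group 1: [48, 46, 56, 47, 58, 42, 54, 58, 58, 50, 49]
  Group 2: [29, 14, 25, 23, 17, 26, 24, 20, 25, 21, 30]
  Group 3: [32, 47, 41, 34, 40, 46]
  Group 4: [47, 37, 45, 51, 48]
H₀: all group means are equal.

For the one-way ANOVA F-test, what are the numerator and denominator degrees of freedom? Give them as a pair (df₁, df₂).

degrees of freedom = [3, 29]

k = 4 groups, N = 33 total
df = (k−1, N−k) = (4−1, 33−4) = (3, 29)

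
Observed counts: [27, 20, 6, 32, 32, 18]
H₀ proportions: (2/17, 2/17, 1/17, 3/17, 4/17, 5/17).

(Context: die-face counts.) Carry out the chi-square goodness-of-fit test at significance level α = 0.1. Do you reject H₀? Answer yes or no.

n = 135; E_i = n·p_i = [15.88, 15.88, 7.94, 23.82, 31.76, 39.71]
χ² = (27−15.88)²/15.88 + (20−15.88)²/15.88 + (6−7.94)²/7.94 + (32−23.82)²/23.82 + (32−31.76)²/31.76 + (18−39.71)²/39.71 = 23.9983
df = 5
p-value (upper-tail) = 0.00022
At α=0.1: p < α → reject H₀

reject H₀: yes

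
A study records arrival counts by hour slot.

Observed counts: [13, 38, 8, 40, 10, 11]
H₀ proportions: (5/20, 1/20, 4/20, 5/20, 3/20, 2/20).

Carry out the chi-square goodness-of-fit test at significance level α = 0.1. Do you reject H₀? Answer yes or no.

reject H₀: yes

n = 120; E_i = n·p_i = [30.00, 6.00, 24.00, 30.00, 18.00, 12.00]
χ² = (13−30.00)²/30.00 + (38−6.00)²/6.00 + (8−24.00)²/24.00 + (40−30.00)²/30.00 + (10−18.00)²/18.00 + (11−12.00)²/12.00 = 197.9389
df = 5
p-value (upper-tail) = 0.00000
At α=0.1: p < α → reject H₀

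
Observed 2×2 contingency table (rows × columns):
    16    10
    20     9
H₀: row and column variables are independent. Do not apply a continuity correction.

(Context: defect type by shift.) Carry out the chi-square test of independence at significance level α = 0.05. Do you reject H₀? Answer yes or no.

reject H₀: no

Row totals [26, 29], col totals [36, 19], n=55
χ² = (16−17.02)²/17.02 + (10−8.98)²/8.98 + (20−18.98)²/18.98 + (9−10.02)²/10.02 = 0.3344
df = 1
p-value (upper-tail) = 0.56306
At α=0.05: p ≥ α → fail to reject H₀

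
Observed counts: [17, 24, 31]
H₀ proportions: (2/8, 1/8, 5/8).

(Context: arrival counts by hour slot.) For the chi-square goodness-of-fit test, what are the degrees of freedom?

degrees of freedom = 2

df = k − 1 = 3 − 1 = 2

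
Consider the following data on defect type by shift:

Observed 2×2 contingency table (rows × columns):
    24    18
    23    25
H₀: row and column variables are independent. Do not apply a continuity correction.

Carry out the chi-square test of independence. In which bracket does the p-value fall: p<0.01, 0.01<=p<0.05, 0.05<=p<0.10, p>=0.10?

Row totals [42, 48], col totals [47, 43], n=90
χ² = (24−21.93)²/21.93 + (18−20.07)²/20.07 + (23−25.07)²/25.07 + (25−22.93)²/22.93 = 0.7642
df = 1
p-value (upper-tail) = 0.38201
→ bracket: p>=0.10

p-value bracket: p>=0.10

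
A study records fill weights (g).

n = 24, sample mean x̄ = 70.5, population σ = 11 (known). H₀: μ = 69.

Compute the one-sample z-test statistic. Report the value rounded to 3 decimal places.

test statistic = 0.668

SE = σ/√n = 11/√24 = 2.2454
z = (x̄−μ₀)/SE = (70.5−69)/2.2454 = 0.6680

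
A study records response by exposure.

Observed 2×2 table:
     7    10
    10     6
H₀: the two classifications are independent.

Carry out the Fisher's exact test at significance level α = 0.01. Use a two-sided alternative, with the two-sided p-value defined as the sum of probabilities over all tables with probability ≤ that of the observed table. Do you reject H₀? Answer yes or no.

Margins: r₁=17, r₂=16, c₁=17, c₂=16, n=33
p_obs = C(17,7)·C(16,10)/C(33,17); sum pmf over tables with pmf ≤ p_obs
p-value (two-sided) = 0.30283
At α=0.01: p ≥ α → fail to reject H₀

reject H₀: no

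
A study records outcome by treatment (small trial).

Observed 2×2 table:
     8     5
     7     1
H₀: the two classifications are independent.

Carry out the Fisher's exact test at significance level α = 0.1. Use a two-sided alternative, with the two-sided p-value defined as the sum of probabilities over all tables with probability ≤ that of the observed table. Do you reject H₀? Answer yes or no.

Margins: r₁=13, r₂=8, c₁=15, c₂=6, n=21
p_obs = C(13,8)·C(8,7)/C(21,15); sum pmf over tables with pmf ≤ p_obs
p-value (two-sided) = 0.33591
At α=0.1: p ≥ α → fail to reject H₀

reject H₀: no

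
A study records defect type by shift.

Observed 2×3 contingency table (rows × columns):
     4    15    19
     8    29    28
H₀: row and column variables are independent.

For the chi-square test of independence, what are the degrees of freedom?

degrees of freedom = 2

df = (r−1)(c−1) = (2−1)·(3−1) = 2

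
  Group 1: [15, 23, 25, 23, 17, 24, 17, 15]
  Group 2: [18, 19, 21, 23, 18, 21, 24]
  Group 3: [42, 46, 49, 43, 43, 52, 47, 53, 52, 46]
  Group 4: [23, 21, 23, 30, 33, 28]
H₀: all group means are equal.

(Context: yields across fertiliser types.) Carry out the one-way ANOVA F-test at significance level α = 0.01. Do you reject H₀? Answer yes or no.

Group means [19.88, 20.57, 47.30, 26.33], grand mean 30.129
SSB = Σnᵢ(x̄ᵢ−x̄)² = 4515.461; SSW = ΣΣ(x−x̄ᵢ)² = 420.023
MSB = 4515.461/3 = 1505.1538; MSW = 420.023/27 = 15.5564
F = MSB/MSW = 96.7547
df = (3, 27)
p-value (upper-tail) = 0.00000
At α=0.01: p < α → reject H₀

reject H₀: yes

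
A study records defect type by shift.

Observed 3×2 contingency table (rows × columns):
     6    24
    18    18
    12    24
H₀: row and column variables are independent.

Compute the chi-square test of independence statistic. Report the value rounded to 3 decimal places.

Row totals [30, 36, 36], col totals [36, 66], n=102
χ² = (6−10.59)²/10.59 + (24−19.41)²/19.41 + (18−12.71)²/12.71 + (18−23.29)²/23.29 + (12−12.71)²/12.71 + (24−23.29)²/23.29 = 6.5424
df = 2

test statistic = 6.542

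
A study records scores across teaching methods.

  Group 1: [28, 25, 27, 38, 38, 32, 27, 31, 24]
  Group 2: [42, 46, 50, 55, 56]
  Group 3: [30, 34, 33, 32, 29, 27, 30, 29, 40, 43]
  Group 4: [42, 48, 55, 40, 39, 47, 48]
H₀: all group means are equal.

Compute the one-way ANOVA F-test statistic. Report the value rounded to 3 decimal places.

Group means [30.00, 49.80, 32.70, 45.57], grand mean 37.581
SSB = Σnᵢ(x̄ᵢ−x̄)² = 1948.934; SSW = ΣΣ(x−x̄ᵢ)² = 782.614
MSB = 1948.934/3 = 649.6447; MSW = 782.614/27 = 28.9857
F = MSB/MSW = 22.4126
df = (3, 27)

test statistic = 22.413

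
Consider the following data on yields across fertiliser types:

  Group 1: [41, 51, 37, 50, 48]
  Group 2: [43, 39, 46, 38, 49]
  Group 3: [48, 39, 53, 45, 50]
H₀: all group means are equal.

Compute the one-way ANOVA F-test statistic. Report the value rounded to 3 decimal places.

test statistic = 0.696

Group means [45.40, 43.00, 47.00], grand mean 45.133
SSB = Σnᵢ(x̄ᵢ−x̄)² = 40.533; SSW = ΣΣ(x−x̄ᵢ)² = 349.200
MSB = 40.533/2 = 20.2667; MSW = 349.200/12 = 29.1000
F = MSB/MSW = 0.6964
df = (2, 12)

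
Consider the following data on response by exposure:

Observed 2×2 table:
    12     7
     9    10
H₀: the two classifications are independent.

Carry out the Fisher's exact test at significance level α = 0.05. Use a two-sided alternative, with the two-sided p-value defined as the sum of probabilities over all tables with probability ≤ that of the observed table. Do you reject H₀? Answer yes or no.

reject H₀: no

Margins: r₁=19, r₂=19, c₁=21, c₂=17, n=38
p_obs = C(19,12)·C(19,9)/C(38,21); sum pmf over tables with pmf ≤ p_obs
p-value (two-sided) = 0.51481
At α=0.05: p ≥ α → fail to reject H₀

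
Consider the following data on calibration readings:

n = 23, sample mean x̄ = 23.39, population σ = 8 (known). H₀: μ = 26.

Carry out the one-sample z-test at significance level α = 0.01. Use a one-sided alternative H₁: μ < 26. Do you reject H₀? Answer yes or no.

SE = σ/√n = 8/√23 = 1.6681
z = (x̄−μ₀)/SE = (23.39−26)/1.6681 = -1.5646
p-value (one-sided, H₁ less) = 0.05883
At α=0.01: p ≥ α → fail to reject H₀

reject H₀: no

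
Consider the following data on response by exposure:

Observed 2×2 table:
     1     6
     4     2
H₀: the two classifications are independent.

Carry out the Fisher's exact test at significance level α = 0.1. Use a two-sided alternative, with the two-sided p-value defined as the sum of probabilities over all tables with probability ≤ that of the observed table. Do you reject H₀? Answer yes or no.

Margins: r₁=7, r₂=6, c₁=5, c₂=8, n=13
p_obs = C(7,1)·C(6,4)/C(13,5); sum pmf over tables with pmf ≤ p_obs
p-value (two-sided) = 0.10256
At α=0.1: p ≥ α → fail to reject H₀

reject H₀: no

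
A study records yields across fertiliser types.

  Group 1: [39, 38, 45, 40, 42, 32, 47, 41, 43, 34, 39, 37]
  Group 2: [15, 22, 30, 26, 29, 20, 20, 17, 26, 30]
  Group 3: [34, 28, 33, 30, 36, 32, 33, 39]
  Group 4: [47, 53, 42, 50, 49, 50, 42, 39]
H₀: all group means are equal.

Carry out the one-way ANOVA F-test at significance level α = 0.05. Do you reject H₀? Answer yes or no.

reject H₀: yes

Group means [39.75, 23.50, 33.12, 46.50], grand mean 35.500
SSB = Σnᵢ(x̄ᵢ−x̄)² = 2669.875; SSW = ΣΣ(x−x̄ᵢ)² = 721.625
MSB = 2669.875/3 = 889.9583; MSW = 721.625/34 = 21.2243
F = MSB/MSW = 41.9312
df = (3, 34)
p-value (upper-tail) = 0.00000
At α=0.05: p < α → reject H₀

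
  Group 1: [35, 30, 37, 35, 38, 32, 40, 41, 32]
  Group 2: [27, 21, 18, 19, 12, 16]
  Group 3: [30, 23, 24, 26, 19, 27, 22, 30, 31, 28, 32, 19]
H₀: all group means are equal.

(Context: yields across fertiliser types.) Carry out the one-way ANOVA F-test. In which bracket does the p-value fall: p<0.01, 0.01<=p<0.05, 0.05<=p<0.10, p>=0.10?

p-value bracket: p<0.01

Group means [35.56, 18.83, 25.92], grand mean 27.556
SSB = Σnᵢ(x̄ᵢ−x̄)² = 1064.694; SSW = ΣΣ(x−x̄ᵢ)² = 465.972
MSB = 1064.694/2 = 532.3472; MSW = 465.972/24 = 19.4155
F = MSB/MSW = 27.4187
df = (2, 24)
p-value (upper-tail) = 0.00000
→ bracket: p<0.01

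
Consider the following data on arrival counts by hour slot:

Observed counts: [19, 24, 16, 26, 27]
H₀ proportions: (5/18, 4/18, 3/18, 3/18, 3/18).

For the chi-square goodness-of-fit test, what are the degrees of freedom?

df = k − 1 = 5 − 1 = 4

degrees of freedom = 4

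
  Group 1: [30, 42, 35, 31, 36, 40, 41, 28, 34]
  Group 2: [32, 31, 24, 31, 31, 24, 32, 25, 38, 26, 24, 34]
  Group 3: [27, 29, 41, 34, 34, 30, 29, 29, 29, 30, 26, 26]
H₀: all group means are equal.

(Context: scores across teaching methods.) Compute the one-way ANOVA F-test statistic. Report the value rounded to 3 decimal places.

Group means [35.22, 29.33, 30.33], grand mean 31.303
SSB = Σnᵢ(x̄ᵢ−x̄)² = 196.081; SSW = ΣΣ(x−x̄ᵢ)² = 632.889
MSB = 196.081/2 = 98.0404; MSW = 632.889/30 = 21.0963
F = MSB/MSW = 4.6473
df = (2, 30)

test statistic = 4.647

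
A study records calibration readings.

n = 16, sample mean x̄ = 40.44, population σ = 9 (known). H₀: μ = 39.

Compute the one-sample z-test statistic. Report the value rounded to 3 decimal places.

test statistic = 0.640

SE = σ/√n = 9/√16 = 2.2500
z = (x̄−μ₀)/SE = (40.44−39)/2.2500 = 0.6400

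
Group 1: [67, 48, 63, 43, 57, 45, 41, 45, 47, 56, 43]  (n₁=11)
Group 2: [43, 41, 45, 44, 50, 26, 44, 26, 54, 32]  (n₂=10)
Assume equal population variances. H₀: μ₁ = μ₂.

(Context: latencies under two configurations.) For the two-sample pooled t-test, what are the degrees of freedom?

degrees of freedom = 19

df = n₁ + n₂ − 2 = 11 + 10 − 2 = 19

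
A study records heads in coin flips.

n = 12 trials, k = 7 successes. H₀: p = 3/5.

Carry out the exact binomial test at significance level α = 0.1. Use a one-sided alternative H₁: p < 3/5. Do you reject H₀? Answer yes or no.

Exact binomial: n=12, k=7, p₀=3/5=0.6000
P(X≤7) from Σ C(n,i)·p₀^i·(1−p₀)^(n−i)
p-value (one-sided, H₁ less) = 0.56182
At α=0.1: p ≥ α → fail to reject H₀

reject H₀: no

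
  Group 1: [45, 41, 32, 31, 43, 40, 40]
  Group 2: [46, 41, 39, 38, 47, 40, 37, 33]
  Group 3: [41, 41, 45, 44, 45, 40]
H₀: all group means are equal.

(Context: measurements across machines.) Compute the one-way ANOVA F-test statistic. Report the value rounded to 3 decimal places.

Group means [38.86, 40.12, 42.67], grand mean 40.429
SSB = Σnᵢ(x̄ᵢ−x̄)² = 48.077; SSW = ΣΣ(x−x̄ᵢ)² = 345.065
MSB = 48.077/2 = 24.0387; MSW = 345.065/18 = 19.1703
F = MSB/MSW = 1.2540
df = (2, 18)

test statistic = 1.254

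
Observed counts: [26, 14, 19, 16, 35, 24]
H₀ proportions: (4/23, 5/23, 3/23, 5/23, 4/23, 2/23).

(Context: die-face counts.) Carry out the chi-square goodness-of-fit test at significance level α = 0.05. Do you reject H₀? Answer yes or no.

n = 134; E_i = n·p_i = [23.30, 29.13, 17.48, 29.13, 23.30, 11.65]
χ² = (26−23.30)²/23.30 + (14−29.13)²/29.13 + (19−17.48)²/17.48 + (16−29.13)²/29.13 + (35−23.30)²/23.30 + (24−11.65)²/11.65 = 33.1762
df = 5
p-value (upper-tail) = 0.00000
At α=0.05: p < α → reject H₀

reject H₀: yes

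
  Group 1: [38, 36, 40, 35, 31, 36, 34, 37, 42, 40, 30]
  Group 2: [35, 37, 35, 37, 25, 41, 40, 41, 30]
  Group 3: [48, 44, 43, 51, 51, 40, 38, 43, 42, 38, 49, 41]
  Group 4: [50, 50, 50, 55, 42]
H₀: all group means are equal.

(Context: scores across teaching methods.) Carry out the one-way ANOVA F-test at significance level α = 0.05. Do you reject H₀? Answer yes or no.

Group means [36.27, 35.67, 44.00, 49.40], grand mean 40.405
SSB = Σnᵢ(x̄ᵢ−x̄)² = 949.537; SSW = ΣΣ(x−x̄ᵢ)² = 693.382
MSB = 949.537/3 = 316.5124; MSW = 693.382/33 = 21.0116
F = MSB/MSW = 15.0637
df = (3, 33)
p-value (upper-tail) = 0.00000
At α=0.05: p < α → reject H₀

reject H₀: yes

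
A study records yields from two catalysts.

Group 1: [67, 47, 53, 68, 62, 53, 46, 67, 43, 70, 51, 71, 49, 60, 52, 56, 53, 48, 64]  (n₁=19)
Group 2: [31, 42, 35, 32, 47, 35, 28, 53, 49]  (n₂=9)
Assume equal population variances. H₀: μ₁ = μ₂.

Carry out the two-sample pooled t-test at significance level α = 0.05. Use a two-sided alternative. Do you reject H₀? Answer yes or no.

reject H₀: yes

x̄₁=56.842, s₁=8.946, n₁=19
x̄₂=39.111, s₂=8.908, n₂=9
s_p² = [18·8.946² + 8·8.908²]/26 = 79.8237
SE = √(s_p²·(1/19+1/9)) = 3.6153
t = (56.842−39.111)/3.6153 = 4.9044
df = 26
p-value (two-sided) = 0.00004
At α=0.05: p < α → reject H₀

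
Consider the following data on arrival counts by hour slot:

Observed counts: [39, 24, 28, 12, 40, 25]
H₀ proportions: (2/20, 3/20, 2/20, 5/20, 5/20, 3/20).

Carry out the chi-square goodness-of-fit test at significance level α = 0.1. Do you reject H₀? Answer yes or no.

reject H₀: yes

n = 168; E_i = n·p_i = [16.80, 25.20, 16.80, 42.00, 42.00, 25.20]
χ² = (39−16.80)²/16.80 + (24−25.20)²/25.20 + (28−16.80)²/16.80 + (12−42.00)²/42.00 + (40−42.00)²/42.00 + (25−25.20)²/25.20 = 58.3849
df = 5
p-value (upper-tail) = 0.00000
At α=0.1: p < α → reject H₀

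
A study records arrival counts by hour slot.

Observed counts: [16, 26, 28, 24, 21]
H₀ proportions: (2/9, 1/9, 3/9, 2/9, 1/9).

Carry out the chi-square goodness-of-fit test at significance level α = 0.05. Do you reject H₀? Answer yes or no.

n = 115; E_i = n·p_i = [25.56, 12.78, 38.33, 25.56, 12.78]
χ² = (16−25.56)²/25.56 + (26−12.78)²/12.78 + (28−38.33)²/38.33 + (24−25.56)²/25.56 + (21−12.78)²/12.78 = 25.4261
df = 4
p-value (upper-tail) = 0.00004
At α=0.05: p < α → reject H₀

reject H₀: yes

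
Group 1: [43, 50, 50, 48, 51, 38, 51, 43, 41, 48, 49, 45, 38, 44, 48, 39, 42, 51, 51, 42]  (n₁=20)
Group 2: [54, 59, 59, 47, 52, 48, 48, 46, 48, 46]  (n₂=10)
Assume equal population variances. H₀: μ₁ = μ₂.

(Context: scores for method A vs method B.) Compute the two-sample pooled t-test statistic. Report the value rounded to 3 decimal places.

x̄₁=45.600, s₁=4.627, n₁=20
x̄₂=50.700, s₂=5.056, n₂=10
s_p² = [19·4.627² + 9·5.056²]/28 = 22.7464
SE = √(s_p²·(1/20+1/10)) = 1.8472
t = (45.600−50.700)/1.8472 = -2.7610
df = 28

test statistic = -2.761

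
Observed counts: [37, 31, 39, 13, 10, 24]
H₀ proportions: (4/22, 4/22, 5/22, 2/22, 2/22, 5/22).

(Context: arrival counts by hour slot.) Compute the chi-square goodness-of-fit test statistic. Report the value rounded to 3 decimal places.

n = 154; E_i = n·p_i = [28.00, 28.00, 35.00, 14.00, 14.00, 35.00]
χ² = (37−28.00)²/28.00 + (31−28.00)²/28.00 + (39−35.00)²/35.00 + (13−14.00)²/14.00 + (10−14.00)²/14.00 + (24−35.00)²/35.00 = 8.3429
df = 5

test statistic = 8.343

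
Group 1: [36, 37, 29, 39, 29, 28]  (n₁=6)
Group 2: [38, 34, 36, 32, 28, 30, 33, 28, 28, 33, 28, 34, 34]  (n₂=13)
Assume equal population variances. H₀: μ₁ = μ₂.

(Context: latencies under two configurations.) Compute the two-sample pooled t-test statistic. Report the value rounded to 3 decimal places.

x̄₁=33.000, s₁=4.858, n₁=6
x̄₂=32.000, s₂=3.342, n₂=13
s_p² = [5·4.858² + 12·3.342²]/17 = 14.8235
SE = √(s_p²·(1/6+1/13)) = 1.9002
t = (33.000−32.000)/1.9002 = 0.5263
df = 17

test statistic = 0.526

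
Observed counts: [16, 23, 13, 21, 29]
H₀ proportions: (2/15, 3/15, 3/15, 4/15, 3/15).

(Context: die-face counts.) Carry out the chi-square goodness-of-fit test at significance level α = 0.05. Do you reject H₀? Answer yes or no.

reject H₀: no

n = 102; E_i = n·p_i = [13.60, 20.40, 20.40, 27.20, 20.40]
χ² = (16−13.60)²/13.60 + (23−20.40)²/20.40 + (13−20.40)²/20.40 + (21−27.20)²/27.20 + (29−20.40)²/20.40 = 8.4779
df = 4
p-value (upper-tail) = 0.07556
At α=0.05: p ≥ α → fail to reject H₀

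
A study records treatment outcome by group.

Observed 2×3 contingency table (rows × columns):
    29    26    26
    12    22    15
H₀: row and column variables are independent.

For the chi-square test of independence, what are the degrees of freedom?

df = (r−1)(c−1) = (2−1)·(3−1) = 2

degrees of freedom = 2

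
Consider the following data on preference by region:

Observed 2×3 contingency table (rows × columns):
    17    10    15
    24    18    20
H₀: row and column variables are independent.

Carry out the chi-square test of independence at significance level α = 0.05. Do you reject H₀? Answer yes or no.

reject H₀: no

Row totals [42, 62], col totals [41, 28, 35], n=104
χ² = (17−16.56)²/16.56 + (10−11.31)²/11.31 + (15−14.13)²/14.13 + (24−24.44)²/24.44 + (18−16.69)²/16.69 + (20−20.87)²/20.87 = 0.3624
df = 2
p-value (upper-tail) = 0.83428
At α=0.05: p ≥ α → fail to reject H₀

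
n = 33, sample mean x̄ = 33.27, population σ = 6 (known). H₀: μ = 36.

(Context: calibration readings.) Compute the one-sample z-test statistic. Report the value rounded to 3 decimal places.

SE = σ/√n = 6/√33 = 1.0445
z = (x̄−μ₀)/SE = (33.27−36)/1.0445 = -2.6138

test statistic = -2.614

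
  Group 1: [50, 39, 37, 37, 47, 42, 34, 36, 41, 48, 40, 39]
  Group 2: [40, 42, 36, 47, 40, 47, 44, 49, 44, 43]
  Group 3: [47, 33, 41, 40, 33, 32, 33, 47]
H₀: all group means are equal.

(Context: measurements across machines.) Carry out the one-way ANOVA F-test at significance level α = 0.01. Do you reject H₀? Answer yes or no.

Group means [40.83, 43.20, 38.25], grand mean 40.933
SSB = Σnᵢ(x̄ᵢ−x̄)² = 109.100; SSW = ΣΣ(x−x̄ᵢ)² = 704.767
MSB = 109.100/2 = 54.5500; MSW = 704.767/27 = 26.1025
F = MSB/MSW = 2.0898
df = (2, 27)
p-value (upper-tail) = 0.14327
At α=0.01: p ≥ α → fail to reject H₀

reject H₀: no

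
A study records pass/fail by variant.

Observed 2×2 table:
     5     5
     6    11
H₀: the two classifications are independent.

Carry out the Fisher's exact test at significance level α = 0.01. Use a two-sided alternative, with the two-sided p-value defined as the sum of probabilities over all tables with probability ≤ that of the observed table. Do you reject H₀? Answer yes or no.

Margins: r₁=10, r₂=17, c₁=11, c₂=16, n=27
p_obs = C(10,5)·C(17,6)/C(27,11); sum pmf over tables with pmf ≤ p_obs
p-value (two-sided) = 0.68675
At α=0.01: p ≥ α → fail to reject H₀

reject H₀: no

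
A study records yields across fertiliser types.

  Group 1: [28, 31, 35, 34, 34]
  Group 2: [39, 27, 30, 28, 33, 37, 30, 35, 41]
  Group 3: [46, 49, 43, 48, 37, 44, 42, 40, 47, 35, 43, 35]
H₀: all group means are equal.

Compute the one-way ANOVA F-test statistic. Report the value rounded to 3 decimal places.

Group means [32.40, 33.33, 42.42], grand mean 37.346
SSB = Σnᵢ(x̄ᵢ−x̄)² = 575.768; SSW = ΣΣ(x−x̄ᵢ)² = 488.117
MSB = 575.768/2 = 287.8840; MSW = 488.117/23 = 21.2225
F = MSB/MSW = 13.5651
df = (2, 23)

test statistic = 13.565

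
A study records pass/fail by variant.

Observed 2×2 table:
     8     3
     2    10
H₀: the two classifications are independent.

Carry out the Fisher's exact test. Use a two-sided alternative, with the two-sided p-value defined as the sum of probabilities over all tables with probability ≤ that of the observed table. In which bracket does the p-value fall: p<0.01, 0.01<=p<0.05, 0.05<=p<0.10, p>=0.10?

Margins: r₁=11, r₂=12, c₁=10, c₂=13, n=23
p_obs = C(11,8)·C(12,2)/C(23,10); sum pmf over tables with pmf ≤ p_obs
p-value (two-sided) = 0.01228
→ bracket: 0.01<=p<0.05

p-value bracket: 0.01<=p<0.05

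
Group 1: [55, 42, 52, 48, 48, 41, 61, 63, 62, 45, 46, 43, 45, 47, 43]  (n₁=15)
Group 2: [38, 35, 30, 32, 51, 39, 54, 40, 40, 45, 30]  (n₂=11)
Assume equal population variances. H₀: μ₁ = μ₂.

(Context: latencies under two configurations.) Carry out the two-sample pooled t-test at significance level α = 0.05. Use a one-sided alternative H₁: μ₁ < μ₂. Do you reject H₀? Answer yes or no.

x̄₁=49.400, s₁=7.481, n₁=15
x̄₂=39.455, s₂=7.954, n₂=11
s_p² = [14·7.481² + 10·7.954²]/24 = 59.0136
SE = √(s_p²·(1/15+1/11)) = 3.0494
t = (49.400−39.455)/3.0494 = 3.2614
df = 24
p-value (one-sided, H₁ less) = 0.99835
At α=0.05: p ≥ α → fail to reject H₀

reject H₀: no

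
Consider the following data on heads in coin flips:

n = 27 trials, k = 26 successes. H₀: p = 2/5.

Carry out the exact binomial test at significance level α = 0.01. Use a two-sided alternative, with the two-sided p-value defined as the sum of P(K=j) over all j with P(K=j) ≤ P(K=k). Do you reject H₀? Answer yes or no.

reject H₀: yes

Exact binomial: n=27, k=26, p₀=2/5=0.4000
P(X=j) = C(n,j)·p₀^j·(1−p₀)^(n−j); p = Σ P(X=j) over j with P(X=j) ≤ P(X=26)
p-value (two-sided) = 0.00000
At α=0.01: p < α → reject H₀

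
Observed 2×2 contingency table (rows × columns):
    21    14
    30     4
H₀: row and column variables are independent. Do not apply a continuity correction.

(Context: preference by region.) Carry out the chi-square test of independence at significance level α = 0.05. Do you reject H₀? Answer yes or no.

Row totals [35, 34], col totals [51, 18], n=69
χ² = (21−25.87)²/25.87 + (14−9.13)²/9.13 + (30−25.13)²/25.13 + (4−8.87)²/8.87 = 7.1308
df = 1
p-value (upper-tail) = 0.00758
At α=0.05: p < α → reject H₀

reject H₀: yes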